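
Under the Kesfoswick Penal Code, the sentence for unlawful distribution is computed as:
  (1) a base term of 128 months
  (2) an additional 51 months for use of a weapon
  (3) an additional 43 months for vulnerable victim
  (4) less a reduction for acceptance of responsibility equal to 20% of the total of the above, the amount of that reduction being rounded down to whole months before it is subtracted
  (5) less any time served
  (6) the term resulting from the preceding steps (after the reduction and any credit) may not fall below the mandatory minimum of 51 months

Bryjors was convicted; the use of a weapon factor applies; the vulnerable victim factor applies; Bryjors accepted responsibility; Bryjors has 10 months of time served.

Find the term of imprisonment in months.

Use of a weapon enhancement: +51 months
Vulnerable victim enhancement: +43 months
Adjusted term: 128 months + 51 months + 43 months = 222 months
Acceptance of responsibility reduction: 20% of 222 months = 44 months (rounded down)
After reduction: 222 − 44 = 178 months
Less time served: 178 months − 10 months = 168 months
Minimum 51 months: 168 months meets the minimum, no increase.

168 months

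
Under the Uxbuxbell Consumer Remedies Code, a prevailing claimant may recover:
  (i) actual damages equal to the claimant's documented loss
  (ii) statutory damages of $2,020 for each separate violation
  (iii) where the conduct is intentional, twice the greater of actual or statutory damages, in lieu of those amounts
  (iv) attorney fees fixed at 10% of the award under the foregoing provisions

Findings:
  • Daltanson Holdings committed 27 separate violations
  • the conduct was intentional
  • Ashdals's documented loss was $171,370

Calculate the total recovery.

Statutory damages: 27 × $2,020 = $54,540
Greater of actual damages ($171,370) or statutory damages ($54,540): $171,370
Doubled: 2 × $171,370 = $342,740
Attorney fees: 10% of $342,740 = $34,274
Total recovery: $342,740 + $34,274 = $377,014

$377,014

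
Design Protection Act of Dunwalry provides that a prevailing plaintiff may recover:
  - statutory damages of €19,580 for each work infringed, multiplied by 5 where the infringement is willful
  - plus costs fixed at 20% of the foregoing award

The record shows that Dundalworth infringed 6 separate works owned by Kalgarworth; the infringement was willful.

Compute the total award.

€704,880

Statutory damages: 6 × €19,580 = €117,480
Multiplied by 5: 5 × €117,480 = €587,400
Costs: 20% of €587,400 = €117,480
Award plus costs: €587,400 + €117,480 = €704,880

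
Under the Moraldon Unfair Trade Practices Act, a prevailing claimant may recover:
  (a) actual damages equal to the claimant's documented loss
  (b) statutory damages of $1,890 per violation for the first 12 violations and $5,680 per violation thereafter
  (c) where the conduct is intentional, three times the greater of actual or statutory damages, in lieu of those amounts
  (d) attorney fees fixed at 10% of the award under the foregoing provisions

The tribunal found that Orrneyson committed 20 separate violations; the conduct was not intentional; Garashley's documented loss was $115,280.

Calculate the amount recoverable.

First 12 violations: 12 × $1,890 = $22,680
Remaining violations: (20 − 12) × $5,680 = $45,440
Statutory damages: $22,680 + $45,440 = $68,120
Conduct not intentional: the in-lieu enhancement does not apply.
Actual plus statutory damages: $115,280 + $68,120 = $183,400
Attorney fees: 10% of $183,400 = $18,340
Total recovery: $183,400 + $18,340 = $201,740

Total recovery: $201,740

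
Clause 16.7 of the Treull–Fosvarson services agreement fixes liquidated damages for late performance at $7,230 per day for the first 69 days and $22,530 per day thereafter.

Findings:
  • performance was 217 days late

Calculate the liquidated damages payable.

$3,833,310

First 69 days: 69 × $7,230 = $498,870
Remaining days: (217 − 69) × $22,530 = $3,334,440
Accrued per-day damages: $498,870 + $3,334,440 = $3,833,310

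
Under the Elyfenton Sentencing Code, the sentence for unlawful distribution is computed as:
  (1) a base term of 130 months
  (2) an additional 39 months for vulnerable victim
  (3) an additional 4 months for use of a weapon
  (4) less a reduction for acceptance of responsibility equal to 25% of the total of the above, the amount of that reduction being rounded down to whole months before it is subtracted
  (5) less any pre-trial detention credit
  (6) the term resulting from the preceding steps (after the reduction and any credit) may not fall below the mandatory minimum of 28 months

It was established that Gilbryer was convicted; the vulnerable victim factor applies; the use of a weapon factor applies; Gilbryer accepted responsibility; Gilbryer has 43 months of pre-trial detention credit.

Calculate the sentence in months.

Vulnerable victim enhancement: +39 months
Use of a weapon enhancement: +4 months
Adjusted term: 130 months + 39 months + 4 months = 173 months
Acceptance of responsibility reduction: 25% of 173 months = 43 months (rounded down)
After reduction: 173 − 43 = 130 months
Less pre-trial detention credit: 130 months − 43 months = 87 months
Minimum 28 months: 87 months meets the minimum, no increase.

87 months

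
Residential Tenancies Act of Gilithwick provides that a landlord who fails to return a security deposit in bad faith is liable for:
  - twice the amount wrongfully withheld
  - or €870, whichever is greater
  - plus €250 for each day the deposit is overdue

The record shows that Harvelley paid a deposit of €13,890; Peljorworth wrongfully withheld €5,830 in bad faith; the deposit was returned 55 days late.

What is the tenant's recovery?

Doubled: 2 × €5,830 = €11,660
Minimum €870: €11,660 meets the minimum, no increase.
Late-return penalty: 55 × €250 = €13,750
Damages plus late penalty: €11,660 + €13,750 = €25,410

€25,410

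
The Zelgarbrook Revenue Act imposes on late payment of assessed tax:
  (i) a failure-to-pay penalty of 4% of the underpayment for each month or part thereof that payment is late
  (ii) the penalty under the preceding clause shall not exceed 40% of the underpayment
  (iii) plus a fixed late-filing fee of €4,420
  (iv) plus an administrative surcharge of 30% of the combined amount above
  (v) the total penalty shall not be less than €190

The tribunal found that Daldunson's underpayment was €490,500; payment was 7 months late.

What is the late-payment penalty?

€184,288

Accrued rate: 4% × 7 = 28%, capped at 40% → 28%
Failure-to-pay penalty: 28% of €490,500 = €137,340
Penalty before surcharge: €137,340 + €4,420 = €141,760
Administrative surcharge: 30% of €141,760 = €42,528
Total penalty: €141,760 + €42,528 = €184,288
Minimum €190: €184,288 meets the minimum, no increase.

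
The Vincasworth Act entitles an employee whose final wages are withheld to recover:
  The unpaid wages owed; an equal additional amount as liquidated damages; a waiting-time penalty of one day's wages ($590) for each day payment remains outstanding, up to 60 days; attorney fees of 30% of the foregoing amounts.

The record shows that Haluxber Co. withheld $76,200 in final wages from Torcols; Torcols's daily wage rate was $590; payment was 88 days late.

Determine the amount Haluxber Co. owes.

Liquidated damages (equal amount): $76,200
Penalty days: min(88, 60) = 60
Waiting-time penalty: 60 × $590 = $35,400
Subtotal: $76,200 + $76,200 + $35,400 = $187,800
Attorney fees: 30% of $187,800 = $56,340
Total award: $187,800 + $56,340 = $244,140

$244,140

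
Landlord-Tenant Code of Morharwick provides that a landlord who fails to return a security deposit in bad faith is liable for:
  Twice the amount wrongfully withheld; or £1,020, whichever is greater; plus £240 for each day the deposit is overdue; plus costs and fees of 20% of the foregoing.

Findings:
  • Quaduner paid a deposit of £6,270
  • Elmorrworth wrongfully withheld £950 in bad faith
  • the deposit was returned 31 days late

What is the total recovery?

Recovery: £11,208

Doubled: 2 × £950 = £1,900
Minimum £1,020: £1,900 meets the minimum, no increase.
Late-return penalty: 31 × £240 = £7,440
Damages plus late penalty: £1,900 + £7,440 = £9,340
Costs and fees: 20% of £9,340 = £1,868
Total recovery: £9,340 + £1,868 = £11,208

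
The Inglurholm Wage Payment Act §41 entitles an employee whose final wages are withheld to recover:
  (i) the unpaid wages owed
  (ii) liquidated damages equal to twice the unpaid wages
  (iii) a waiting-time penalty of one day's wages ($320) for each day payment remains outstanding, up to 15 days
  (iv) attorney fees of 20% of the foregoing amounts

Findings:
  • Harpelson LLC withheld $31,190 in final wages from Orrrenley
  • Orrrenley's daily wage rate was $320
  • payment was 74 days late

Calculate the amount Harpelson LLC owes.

Doubled: 2 × $31,190 = $62,380
Penalty days: min(74, 15) = 15
Waiting-time penalty: 15 × $320 = $4,800
Subtotal: $31,190 + $62,380 + $4,800 = $98,370
Attorney fees: 20% of $98,370 = $19,674
Total award: $98,370 + $19,674 = $118,044

Total award: $118,044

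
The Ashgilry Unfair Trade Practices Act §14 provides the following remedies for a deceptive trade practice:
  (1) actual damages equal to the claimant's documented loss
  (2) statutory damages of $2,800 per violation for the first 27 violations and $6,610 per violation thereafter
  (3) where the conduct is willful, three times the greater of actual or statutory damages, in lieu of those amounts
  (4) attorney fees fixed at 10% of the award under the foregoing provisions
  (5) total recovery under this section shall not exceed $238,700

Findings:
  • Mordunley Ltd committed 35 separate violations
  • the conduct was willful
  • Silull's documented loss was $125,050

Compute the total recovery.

$238,700

First 27 violations: 27 × $2,800 = $75,600
Remaining violations: (35 − 27) × $6,610 = $52,880
Statutory damages: $75,600 + $52,880 = $128,480
Greater of actual damages ($125,050) or statutory damages ($128,480): $128,480
Trebled: 3 × $128,480 = $385,440
Attorney fees: 10% of $385,440 = $38,544
Total before cap: $385,440 + $38,544 = $423,984
Cap at $238,700: $423,984 exceeds the cap → $238,700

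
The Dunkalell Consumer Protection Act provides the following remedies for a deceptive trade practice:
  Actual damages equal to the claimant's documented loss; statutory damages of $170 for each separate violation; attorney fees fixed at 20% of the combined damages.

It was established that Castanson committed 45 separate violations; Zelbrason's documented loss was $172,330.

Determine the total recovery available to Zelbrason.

Statutory damages: 45 × $170 = $7,650
Combined damages: $172,330 + $7,650 = $179,980
Attorney fees: 20% of $179,980 = $35,996
Total recovery: $179,980 + $35,996 = $215,976

Total recovery: $215,976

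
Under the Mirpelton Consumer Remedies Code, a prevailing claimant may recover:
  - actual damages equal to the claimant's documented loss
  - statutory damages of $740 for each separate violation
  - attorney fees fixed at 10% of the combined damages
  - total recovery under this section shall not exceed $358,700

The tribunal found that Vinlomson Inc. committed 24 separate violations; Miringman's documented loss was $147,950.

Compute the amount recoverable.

$182,281

Statutory damages: 24 × $740 = $17,760
Combined damages: $147,950 + $17,760 = $165,710
Attorney fees: 10% of $165,710 = $16,571
Total before cap: $165,710 + $16,571 = $182,281
Cap at $358,700: $182,281 is within the cap, no reduction.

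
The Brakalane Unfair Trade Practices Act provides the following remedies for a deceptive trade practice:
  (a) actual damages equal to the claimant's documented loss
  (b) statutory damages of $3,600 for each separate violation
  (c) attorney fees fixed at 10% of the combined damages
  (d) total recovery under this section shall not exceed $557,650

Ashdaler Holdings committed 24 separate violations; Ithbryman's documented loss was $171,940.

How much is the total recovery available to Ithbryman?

Statutory damages: 24 × $3,600 = $86,400
Combined damages: $171,940 + $86,400 = $258,340
Attorney fees: 10% of $258,340 = $25,834
Total before cap: $258,340 + $25,834 = $284,174
Cap at $557,650: $284,174 is within the cap, no reduction.

$284,174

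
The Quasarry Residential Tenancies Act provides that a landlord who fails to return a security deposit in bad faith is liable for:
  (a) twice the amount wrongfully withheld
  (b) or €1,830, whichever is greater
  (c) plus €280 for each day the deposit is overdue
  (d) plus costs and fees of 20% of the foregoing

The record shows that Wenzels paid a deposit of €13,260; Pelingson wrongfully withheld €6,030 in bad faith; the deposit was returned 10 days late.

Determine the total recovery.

Doubled: 2 × €6,030 = €12,060
Minimum €1,830: €12,060 meets the minimum, no increase.
Late-return penalty: 10 × €280 = €2,800
Damages plus late penalty: €12,060 + €2,800 = €14,860
Costs and fees: 20% of €14,860 = €2,972
Total recovery: €14,860 + €2,972 = €17,832

€17,832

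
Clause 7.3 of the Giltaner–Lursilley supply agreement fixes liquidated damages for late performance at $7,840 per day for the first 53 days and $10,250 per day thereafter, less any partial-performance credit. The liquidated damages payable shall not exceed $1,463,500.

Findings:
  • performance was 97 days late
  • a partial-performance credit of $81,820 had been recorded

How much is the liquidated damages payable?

First 53 days: 53 × $7,840 = $415,520
Remaining days: (97 − 53) × $10,250 = $451,000
Accrued per-day damages: $415,520 + $451,000 = $866,520
Less partial-performance credit: $866,520 − $81,820 = $784,700
Cap at $1,463,500: $784,700 is within the cap, no reduction.

$784,700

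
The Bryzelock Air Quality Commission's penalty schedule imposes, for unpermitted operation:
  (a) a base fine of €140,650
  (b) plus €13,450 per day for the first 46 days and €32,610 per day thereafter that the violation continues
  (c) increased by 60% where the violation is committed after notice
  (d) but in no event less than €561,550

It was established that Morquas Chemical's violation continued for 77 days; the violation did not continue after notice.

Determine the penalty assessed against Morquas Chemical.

First 46 days: 46 × €13,450 = €618,700
Remaining days: (77 − 46) × €32,610 = €1,010,910
Per-day component: €618,700 + €1,010,910 = €1,629,610
Base plus per-day: €140,650 + €1,629,610 = €1,770,260
The violation did not continue after notice: no 60% increase.
Minimum €561,550: €1,770,260 meets the minimum, no increase.

€1,770,260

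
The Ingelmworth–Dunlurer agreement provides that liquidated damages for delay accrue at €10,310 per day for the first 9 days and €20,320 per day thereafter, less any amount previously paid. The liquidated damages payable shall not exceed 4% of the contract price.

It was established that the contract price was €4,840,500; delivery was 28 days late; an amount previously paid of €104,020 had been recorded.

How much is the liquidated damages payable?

First 9 days: 9 × €10,310 = €92,790
Remaining days: (28 − 9) × €20,320 = €386,080
Accrued per-day damages: €92,790 + €386,080 = €478,870
Less amount previously paid: €478,870 − €104,020 = €374,850
Cap: 4% of €4,840,500 = €193,620
Cap at €193,620: €374,850 exceeds the cap → €193,620

Liquidated damages: €193,620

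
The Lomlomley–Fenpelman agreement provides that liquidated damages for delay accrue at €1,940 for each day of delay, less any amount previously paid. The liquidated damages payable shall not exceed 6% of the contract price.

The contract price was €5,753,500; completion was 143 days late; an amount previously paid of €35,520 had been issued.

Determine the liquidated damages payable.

€241,900

Per-day damages: 143 × €1,940 = €277,420
Less amount previously paid: €277,420 − €35,520 = €241,900
Cap: 6% of €5,753,500 = €345,210
Cap at €345,210: €241,900 is within the cap, no reduction.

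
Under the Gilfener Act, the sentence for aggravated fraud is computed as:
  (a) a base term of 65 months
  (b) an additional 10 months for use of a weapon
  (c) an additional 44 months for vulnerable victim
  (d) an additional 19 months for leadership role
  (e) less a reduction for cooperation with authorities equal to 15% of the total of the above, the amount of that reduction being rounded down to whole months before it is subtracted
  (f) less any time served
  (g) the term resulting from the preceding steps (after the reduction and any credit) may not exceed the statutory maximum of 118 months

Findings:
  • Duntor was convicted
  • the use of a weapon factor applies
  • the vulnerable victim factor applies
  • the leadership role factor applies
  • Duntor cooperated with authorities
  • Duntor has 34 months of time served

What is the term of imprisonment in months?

84 months

Use of a weapon enhancement: +10 months
Vulnerable victim enhancement: +44 months
Leadership role enhancement: +19 months
Adjusted term: 65 months + 10 months + 44 months + 19 months = 138 months
Cooperation with authorities reduction: 15% of 138 months = 20 months (rounded down)
After reduction: 138 − 20 = 118 months
Less time served: 118 months − 34 months = 84 months
Cap at 118 months: 84 months is within the cap, no reduction.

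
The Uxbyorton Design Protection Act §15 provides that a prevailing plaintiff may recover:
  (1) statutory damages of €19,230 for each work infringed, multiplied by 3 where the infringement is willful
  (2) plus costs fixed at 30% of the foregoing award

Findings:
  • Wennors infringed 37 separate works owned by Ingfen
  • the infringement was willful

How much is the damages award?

Statutory damages: 37 × €19,230 = €711,510
Trebled: 3 × €711,510 = €2,134,530
Costs: 30% of €2,134,530 = €640,359
Award plus costs: €2,134,530 + €640,359 = €2,774,889

€2,774,889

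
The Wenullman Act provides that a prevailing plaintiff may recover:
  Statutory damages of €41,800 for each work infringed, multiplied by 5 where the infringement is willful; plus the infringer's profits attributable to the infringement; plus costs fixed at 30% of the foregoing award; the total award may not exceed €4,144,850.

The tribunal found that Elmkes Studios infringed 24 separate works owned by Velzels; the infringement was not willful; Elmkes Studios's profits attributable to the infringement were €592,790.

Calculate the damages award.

Statutory damages: 24 × €41,800 = €1,003,200
Infringement not willful: no ×5 enhancement.
Combined award: €1,003,200 + €592,790 = €1,595,990
Costs: 30% of €1,595,990 = €478,797
Award plus costs: €1,595,990 + €478,797 = €2,074,787
Cap at €4,144,850: €2,074,787 is within the cap, no reduction.

€2,074,787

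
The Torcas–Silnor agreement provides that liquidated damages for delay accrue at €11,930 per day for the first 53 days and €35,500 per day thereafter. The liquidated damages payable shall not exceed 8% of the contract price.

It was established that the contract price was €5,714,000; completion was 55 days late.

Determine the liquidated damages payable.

First 53 days: 53 × €11,930 = €632,290
Remaining days: (55 − 53) × €35,500 = €71,000
Accrued per-day damages: €632,290 + €71,000 = €703,290
Cap: 8% of €5,714,000 = €457,120
Cap at €457,120: €703,290 exceeds the cap → €457,120

€457,120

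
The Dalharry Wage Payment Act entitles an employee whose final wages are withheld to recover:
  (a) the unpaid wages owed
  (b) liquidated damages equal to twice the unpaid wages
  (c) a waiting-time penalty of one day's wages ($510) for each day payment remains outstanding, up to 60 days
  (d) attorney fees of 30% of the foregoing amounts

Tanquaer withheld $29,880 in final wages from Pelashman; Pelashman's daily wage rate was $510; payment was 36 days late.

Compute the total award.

Doubled: 2 × $29,880 = $59,760
Penalty days: min(36, 60) = 36
Waiting-time penalty: 36 × $510 = $18,360
Subtotal: $29,880 + $59,760 + $18,360 = $108,000
Attorney fees: 30% of $108,000 = $32,400
Total award: $108,000 + $32,400 = $140,400

$140,400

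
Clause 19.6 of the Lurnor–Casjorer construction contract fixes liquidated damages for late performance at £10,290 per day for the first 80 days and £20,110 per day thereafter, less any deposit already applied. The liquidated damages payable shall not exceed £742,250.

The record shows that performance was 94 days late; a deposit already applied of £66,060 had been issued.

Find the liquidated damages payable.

First 80 days: 80 × £10,290 = £823,200
Remaining days: (94 − 80) × £20,110 = £281,540
Accrued per-day damages: £823,200 + £281,540 = £1,104,740
Less deposit already applied: £1,104,740 − £66,060 = £1,038,680
Cap at £742,250: £1,038,680 exceeds the cap → £742,250

Liquidated damages: £742,250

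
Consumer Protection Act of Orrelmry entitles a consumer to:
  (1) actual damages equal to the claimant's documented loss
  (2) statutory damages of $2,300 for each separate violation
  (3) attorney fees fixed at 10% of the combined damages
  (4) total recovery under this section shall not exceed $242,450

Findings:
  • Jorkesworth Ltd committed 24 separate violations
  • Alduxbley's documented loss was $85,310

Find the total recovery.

$154,561

Statutory damages: 24 × $2,300 = $55,200
Combined damages: $85,310 + $55,200 = $140,510
Attorney fees: 10% of $140,510 = $14,051
Total before cap: $140,510 + $14,051 = $154,561
Cap at $242,450: $154,561 is within the cap, no reduction.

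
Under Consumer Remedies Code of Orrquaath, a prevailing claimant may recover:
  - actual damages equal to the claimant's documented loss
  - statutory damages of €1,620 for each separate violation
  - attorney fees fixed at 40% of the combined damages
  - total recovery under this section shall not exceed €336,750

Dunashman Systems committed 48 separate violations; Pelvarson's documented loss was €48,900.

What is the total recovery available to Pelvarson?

€177,324

Statutory damages: 48 × €1,620 = €77,760
Combined damages: €48,900 + €77,760 = €126,660
Attorney fees: 40% of €126,660 = €50,664
Total before cap: €126,660 + €50,664 = €177,324
Cap at €336,750: €177,324 is within the cap, no reduction.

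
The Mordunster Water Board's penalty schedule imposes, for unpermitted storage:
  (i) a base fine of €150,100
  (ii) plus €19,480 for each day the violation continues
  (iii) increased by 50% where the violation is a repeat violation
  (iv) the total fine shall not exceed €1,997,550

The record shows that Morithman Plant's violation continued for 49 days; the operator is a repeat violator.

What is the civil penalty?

Per-day component: 49 × €19,480 = €954,520
Base plus per-day: €150,100 + €954,520 = €1,104,620
Enhancement: 50% of €1,104,620 = €552,310
Enhanced fine: €1,104,620 + €552,310 = €1,656,930
Cap at €1,997,550: €1,656,930 is within the cap, no reduction.

€1,656,930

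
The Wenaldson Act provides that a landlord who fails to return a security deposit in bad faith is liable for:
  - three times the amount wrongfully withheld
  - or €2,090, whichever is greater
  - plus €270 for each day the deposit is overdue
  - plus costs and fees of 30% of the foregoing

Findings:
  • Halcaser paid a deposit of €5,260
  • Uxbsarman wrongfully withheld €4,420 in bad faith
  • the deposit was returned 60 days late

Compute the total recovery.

Trebled: 3 × €4,420 = €13,260
Minimum €2,090: €13,260 meets the minimum, no increase.
Late-return penalty: 60 × €270 = €16,200
Damages plus late penalty: €13,260 + €16,200 = €29,460
Costs and fees: 30% of €29,460 = €8,838
Total recovery: €29,460 + €8,838 = €38,298

Recovery: €38,298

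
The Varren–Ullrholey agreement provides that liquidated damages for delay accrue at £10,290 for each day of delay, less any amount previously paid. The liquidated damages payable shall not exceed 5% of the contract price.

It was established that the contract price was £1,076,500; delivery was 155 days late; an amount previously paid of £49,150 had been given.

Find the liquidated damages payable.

£53,825

Per-day damages: 155 × £10,290 = £1,594,950
Less amount previously paid: £1,594,950 − £49,150 = £1,545,800
Cap: 5% of £1,076,500 = £53,825
Cap at £53,825: £1,545,800 exceeds the cap → £53,825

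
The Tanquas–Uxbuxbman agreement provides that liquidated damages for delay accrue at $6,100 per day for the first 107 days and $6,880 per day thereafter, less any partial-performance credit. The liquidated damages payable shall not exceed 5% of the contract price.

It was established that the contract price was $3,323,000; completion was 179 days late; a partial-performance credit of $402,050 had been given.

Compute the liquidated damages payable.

Liquidated damages: $166,150

First 107 days: 107 × $6,100 = $652,700
Remaining days: (179 − 107) × $6,880 = $495,360
Accrued per-day damages: $652,700 + $495,360 = $1,148,060
Less partial-performance credit: $1,148,060 − $402,050 = $746,010
Cap: 5% of $3,323,000 = $166,150
Cap at $166,150: $746,010 exceeds the cap → $166,150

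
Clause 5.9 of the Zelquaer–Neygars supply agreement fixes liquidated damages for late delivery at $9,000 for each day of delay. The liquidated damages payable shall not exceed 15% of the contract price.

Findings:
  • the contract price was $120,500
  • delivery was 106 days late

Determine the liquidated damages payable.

Per-day damages: 106 × $9,000 = $954,000
Cap: 15% of $120,500 = $18,075
Cap at $18,075: $954,000 exceeds the cap → $18,075

$18,075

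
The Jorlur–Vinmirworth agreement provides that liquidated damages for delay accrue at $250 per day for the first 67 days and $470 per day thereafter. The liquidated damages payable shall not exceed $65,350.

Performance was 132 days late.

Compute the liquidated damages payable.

First 67 days: 67 × $250 = $16,750
Remaining days: (132 − 67) × $470 = $30,550
Accrued per-day damages: $16,750 + $30,550 = $47,300
Cap at $65,350: $47,300 is within the cap, no reduction.

$47,300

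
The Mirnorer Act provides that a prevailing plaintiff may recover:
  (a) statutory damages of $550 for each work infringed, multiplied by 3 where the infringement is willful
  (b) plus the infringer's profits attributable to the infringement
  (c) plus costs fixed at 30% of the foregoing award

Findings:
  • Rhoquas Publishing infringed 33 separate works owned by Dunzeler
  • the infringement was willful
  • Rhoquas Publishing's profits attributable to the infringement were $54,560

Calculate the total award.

Statutory damages: 33 × $550 = $18,150
Trebled: 3 × $18,150 = $54,450
Combined award: $54,450 + $54,560 = $109,010
Costs: 30% of $109,010 = $32,703
Award plus costs: $109,010 + $32,703 = $141,713

Award: $141,713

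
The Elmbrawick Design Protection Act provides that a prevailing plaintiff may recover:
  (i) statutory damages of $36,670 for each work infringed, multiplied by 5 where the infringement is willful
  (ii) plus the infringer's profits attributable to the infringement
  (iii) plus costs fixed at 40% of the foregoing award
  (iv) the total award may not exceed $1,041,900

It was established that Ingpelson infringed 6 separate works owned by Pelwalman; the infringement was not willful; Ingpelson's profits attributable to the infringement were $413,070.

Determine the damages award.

Statutory damages: 6 × $36,670 = $220,020
Infringement not willful: no ×5 enhancement.
Combined award: $220,020 + $413,070 = $633,090
Costs: 40% of $633,090 = $253,236
Award plus costs: $633,090 + $253,236 = $886,326
Cap at $1,041,900: $886,326 is within the cap, no reduction.

$886,326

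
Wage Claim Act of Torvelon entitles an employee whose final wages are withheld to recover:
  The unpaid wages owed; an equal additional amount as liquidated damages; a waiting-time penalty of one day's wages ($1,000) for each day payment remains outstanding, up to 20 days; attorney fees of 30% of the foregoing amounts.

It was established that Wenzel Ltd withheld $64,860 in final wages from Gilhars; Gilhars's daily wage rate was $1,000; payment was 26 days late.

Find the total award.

Liquidated damages (equal amount): $64,860
Penalty days: min(26, 20) = 20
Waiting-time penalty: 20 × $1,000 = $20,000
Subtotal: $64,860 + $64,860 + $20,000 = $149,720
Attorney fees: 30% of $149,720 = $44,916
Total award: $149,720 + $44,916 = $194,636

$194,636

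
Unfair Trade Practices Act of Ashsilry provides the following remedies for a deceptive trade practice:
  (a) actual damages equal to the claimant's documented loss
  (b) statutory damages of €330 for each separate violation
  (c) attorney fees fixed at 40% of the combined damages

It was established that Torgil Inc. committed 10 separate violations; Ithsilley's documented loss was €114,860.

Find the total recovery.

Statutory damages: 10 × €330 = €3,300
Combined damages: €114,860 + €3,300 = €118,160
Attorney fees: 40% of €118,160 = €47,264
Total recovery: €118,160 + €47,264 = €165,424

Total recovery: €165,424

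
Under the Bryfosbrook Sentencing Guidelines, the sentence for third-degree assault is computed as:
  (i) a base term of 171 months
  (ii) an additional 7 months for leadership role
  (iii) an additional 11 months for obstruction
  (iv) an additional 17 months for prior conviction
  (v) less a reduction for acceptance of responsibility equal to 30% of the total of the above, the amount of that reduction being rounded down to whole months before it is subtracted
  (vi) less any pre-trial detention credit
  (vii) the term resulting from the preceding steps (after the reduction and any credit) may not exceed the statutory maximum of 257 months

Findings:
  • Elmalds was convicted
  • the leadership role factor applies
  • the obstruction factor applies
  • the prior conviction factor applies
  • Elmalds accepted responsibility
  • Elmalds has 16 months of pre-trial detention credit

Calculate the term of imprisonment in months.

129 months

Leadership role enhancement: +7 months
Obstruction enhancement: +11 months
Prior conviction enhancement: +17 months
Adjusted term: 171 months + 7 months + 11 months + 17 months = 206 months
Acceptance of responsibility reduction: 30% of 206 months = 61 months (rounded down)
After reduction: 206 − 61 = 145 months
Less pre-trial detention credit: 145 months − 16 months = 129 months
Cap at 257 months: 129 months is within the cap, no reduction.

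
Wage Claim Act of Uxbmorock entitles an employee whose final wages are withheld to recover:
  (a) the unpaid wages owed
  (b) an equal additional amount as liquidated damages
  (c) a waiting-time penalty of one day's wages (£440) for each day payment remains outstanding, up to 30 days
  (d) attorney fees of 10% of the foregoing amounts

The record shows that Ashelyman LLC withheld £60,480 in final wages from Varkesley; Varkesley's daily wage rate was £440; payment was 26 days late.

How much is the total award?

£145,640

Liquidated damages (equal amount): £60,480
Penalty days: min(26, 30) = 26
Waiting-time penalty: 26 × £440 = £11,440
Subtotal: £60,480 + £60,480 + £11,440 = £132,400
Attorney fees: 10% of £132,400 = £13,240
Total award: £132,400 + £13,240 = £145,640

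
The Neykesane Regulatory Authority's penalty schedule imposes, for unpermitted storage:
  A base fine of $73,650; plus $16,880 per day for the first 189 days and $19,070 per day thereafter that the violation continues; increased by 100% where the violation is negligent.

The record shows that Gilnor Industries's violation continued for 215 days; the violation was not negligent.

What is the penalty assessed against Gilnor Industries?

First 189 days: 189 × $16,880 = $3,190,320
Remaining days: (215 − 189) × $19,070 = $495,820
Per-day component: $3,190,320 + $495,820 = $3,686,140
Base plus per-day: $73,650 + $3,686,140 = $3,759,790
The violation was not negligent: no 100% increase.

$3,759,790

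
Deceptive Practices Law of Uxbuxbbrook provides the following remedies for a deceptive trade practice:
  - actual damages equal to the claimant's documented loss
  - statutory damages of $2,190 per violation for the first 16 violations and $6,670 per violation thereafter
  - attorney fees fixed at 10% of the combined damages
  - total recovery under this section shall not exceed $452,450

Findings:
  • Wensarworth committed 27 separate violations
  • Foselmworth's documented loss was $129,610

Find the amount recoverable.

First 16 violations: 16 × $2,190 = $35,040
Remaining violations: (27 − 16) × $6,670 = $73,370
Statutory damages: $35,040 + $73,370 = $108,410
Combined damages: $129,610 + $108,410 = $238,020
Attorney fees: 10% of $238,020 = $23,802
Total before cap: $238,020 + $23,802 = $261,822
Cap at $452,450: $261,822 is within the cap, no reduction.

$261,822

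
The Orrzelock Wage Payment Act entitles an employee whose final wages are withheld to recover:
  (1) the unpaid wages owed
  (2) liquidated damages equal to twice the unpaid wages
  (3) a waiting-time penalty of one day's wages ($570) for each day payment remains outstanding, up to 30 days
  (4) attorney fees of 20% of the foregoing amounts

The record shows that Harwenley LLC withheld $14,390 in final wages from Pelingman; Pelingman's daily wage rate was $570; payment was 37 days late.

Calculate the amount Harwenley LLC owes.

Doubled: 2 × $14,390 = $28,780
Penalty days: min(37, 30) = 30
Waiting-time penalty: 30 × $570 = $17,100
Subtotal: $14,390 + $28,780 + $17,100 = $60,270
Attorney fees: 20% of $60,270 = $12,054
Total award: $60,270 + $12,054 = $72,324

$72,324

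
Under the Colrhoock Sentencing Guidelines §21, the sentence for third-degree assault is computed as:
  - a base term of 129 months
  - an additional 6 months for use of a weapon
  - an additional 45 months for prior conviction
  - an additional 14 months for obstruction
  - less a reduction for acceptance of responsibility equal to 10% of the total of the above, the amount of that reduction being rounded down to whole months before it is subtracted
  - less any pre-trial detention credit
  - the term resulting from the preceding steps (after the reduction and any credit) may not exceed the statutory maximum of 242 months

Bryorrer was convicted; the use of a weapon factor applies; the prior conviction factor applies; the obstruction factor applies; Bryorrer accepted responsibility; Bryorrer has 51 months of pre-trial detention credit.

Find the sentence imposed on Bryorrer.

Use of a weapon enhancement: +6 months
Prior conviction enhancement: +45 months
Obstruction enhancement: +14 months
Adjusted term: 129 months + 6 months + 45 months + 14 months = 194 months
Acceptance of responsibility reduction: 10% of 194 months = 19 months (rounded down)
After reduction: 194 − 19 = 175 months
Less pre-trial detention credit: 175 months − 51 months = 124 months
Cap at 242 months: 124 months is within the cap, no reduction.

124 months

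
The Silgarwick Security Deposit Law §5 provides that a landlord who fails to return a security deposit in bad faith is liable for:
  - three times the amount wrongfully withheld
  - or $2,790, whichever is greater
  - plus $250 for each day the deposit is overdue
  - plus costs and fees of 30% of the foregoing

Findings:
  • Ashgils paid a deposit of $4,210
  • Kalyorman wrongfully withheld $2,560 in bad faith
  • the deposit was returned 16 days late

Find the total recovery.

$15,184

Trebled: 3 × $2,560 = $7,680
Minimum $2,790: $7,680 meets the minimum, no increase.
Late-return penalty: 16 × $250 = $4,000
Damages plus late penalty: $7,680 + $4,000 = $11,680
Costs and fees: 30% of $11,680 = $3,504
Total recovery: $11,680 + $3,504 = $15,184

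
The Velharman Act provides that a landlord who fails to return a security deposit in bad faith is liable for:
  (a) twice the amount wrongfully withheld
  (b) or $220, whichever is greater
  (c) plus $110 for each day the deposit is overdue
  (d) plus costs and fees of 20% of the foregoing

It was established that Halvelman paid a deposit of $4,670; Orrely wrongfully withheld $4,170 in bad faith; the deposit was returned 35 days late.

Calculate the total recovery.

$14,628

Doubled: 2 × $4,170 = $8,340
Minimum $220: $8,340 meets the minimum, no increase.
Late-return penalty: 35 × $110 = $3,850
Damages plus late penalty: $8,340 + $3,850 = $12,190
Costs and fees: 20% of $12,190 = $2,438
Total recovery: $12,190 + $2,438 = $14,628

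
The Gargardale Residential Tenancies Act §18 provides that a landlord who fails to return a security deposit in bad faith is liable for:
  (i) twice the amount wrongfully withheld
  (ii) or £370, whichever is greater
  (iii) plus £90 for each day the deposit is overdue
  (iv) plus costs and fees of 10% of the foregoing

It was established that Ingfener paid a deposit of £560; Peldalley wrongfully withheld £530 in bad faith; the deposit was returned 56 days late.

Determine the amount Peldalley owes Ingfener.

Doubled: 2 × £530 = £1,060
Minimum £370: £1,060 meets the minimum, no increase.
Late-return penalty: 56 × £90 = £5,040
Damages plus late penalty: £1,060 + £5,040 = £6,100
Costs and fees: 10% of £6,100 = £610
Total recovery: £6,100 + £610 = £6,710

£6,710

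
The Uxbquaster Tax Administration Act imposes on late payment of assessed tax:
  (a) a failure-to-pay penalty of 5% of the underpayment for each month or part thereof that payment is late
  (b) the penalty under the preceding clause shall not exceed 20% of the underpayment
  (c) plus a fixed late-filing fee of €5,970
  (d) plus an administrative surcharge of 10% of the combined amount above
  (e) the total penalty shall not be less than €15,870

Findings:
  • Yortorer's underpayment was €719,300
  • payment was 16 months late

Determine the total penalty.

Accrued rate: 5% × 16 = 80%, capped at 20% → 20%
Failure-to-pay penalty: 20% of €719,300 = €143,860
Penalty before surcharge: €143,860 + €5,970 = €149,830
Administrative surcharge: 10% of €149,830 = €14,983
Total penalty: €149,830 + €14,983 = €164,813
Minimum €15,870: €164,813 meets the minimum, no increase.

€164,813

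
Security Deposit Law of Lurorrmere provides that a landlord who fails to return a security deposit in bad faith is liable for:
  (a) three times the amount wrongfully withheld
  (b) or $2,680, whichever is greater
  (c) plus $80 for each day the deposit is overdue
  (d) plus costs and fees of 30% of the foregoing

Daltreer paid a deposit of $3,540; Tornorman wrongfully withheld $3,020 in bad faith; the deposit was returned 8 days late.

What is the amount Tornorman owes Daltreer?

Trebled: 3 × $3,020 = $9,060
Minimum $2,680: $9,060 meets the minimum, no increase.
Late-return penalty: 8 × $80 = $640
Damages plus late penalty: $9,060 + $640 = $9,700
Costs and fees: 30% of $9,700 = $2,910
Total recovery: $9,700 + $2,910 = $12,610

$12,610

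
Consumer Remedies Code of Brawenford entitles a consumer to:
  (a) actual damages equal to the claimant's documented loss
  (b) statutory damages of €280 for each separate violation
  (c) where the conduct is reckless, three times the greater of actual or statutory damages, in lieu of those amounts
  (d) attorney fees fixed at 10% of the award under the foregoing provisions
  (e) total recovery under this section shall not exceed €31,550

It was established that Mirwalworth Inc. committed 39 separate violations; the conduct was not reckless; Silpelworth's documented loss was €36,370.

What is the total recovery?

Statutory damages: 39 × €280 = €10,920
Conduct not reckless: the in-lieu enhancement does not apply.
Actual plus statutory damages: €36,370 + €10,920 = €47,290
Attorney fees: 10% of €47,290 = €4,729
Total before cap: €47,290 + €4,729 = €52,019
Cap at €31,550: €52,019 exceeds the cap → €31,550

Total recovery: €31,550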